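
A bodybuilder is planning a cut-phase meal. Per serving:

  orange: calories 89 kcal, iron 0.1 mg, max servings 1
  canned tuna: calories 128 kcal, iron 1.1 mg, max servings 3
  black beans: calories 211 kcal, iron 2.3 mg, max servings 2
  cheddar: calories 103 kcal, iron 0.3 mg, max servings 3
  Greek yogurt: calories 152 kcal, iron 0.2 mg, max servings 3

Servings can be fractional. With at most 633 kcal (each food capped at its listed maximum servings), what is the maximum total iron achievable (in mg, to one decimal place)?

6.4 mg

Iron per kcal: black beans 0.0109, canned tuna 0.008594, cheddar 0.002913, Greek yogurt 0.001316, orange 0.001124.
Take 2 servings of black beans: uses 422 kcal, +4.6 mg iron (running total 4.6 mg).
Take 1.648 servings of canned tuna: uses 211 kcal, +1.8 mg iron (running total 6.4 mg).
Greedy by best ratio exhausts the calories allowance optimally: 6.4 mg.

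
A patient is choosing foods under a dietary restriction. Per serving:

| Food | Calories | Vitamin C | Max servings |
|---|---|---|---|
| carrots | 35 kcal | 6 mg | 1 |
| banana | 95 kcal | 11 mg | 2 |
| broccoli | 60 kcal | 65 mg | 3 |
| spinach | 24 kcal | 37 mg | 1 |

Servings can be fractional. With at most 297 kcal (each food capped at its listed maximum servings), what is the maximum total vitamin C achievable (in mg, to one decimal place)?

244.7 mg

Vitamin C per kcal: spinach 1.542, broccoli 1.083, carrots 0.1714, banana 0.1158.
Take 1 serving of spinach: uses 24 kcal, +37.0 mg vitamin C (running total 37.0 mg).
Take 3 servings of broccoli: uses 180 kcal, +195.0 mg vitamin C (running total 232.0 mg).
Take 1 serving of carrots: uses 35 kcal, +6.0 mg vitamin C (running total 238.0 mg).
Take 0.6105 servings of banana: uses 58 kcal, +6.7 mg vitamin C (running total 244.7 mg).
Filling greedily by vitamin C-per-kcal is optimal for one linear limit, giving 244.7 mg.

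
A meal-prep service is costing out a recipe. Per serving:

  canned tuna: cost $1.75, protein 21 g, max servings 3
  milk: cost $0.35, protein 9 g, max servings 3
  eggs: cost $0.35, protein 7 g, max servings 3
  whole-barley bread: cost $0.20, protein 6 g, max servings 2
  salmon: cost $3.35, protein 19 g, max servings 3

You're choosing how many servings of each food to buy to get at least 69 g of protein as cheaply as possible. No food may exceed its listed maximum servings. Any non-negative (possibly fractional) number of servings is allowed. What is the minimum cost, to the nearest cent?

$3.25

Cost per g of protein: whole-barley bread $0.0333, milk $0.0389, eggs $0.0500, canned tuna $0.0833, salmon $0.1763.
Take 2 servings of whole-barley bread: +12.0 g protein for $0.40 (total $0.40, still need 57.0 g).
Take 3 servings of milk: +27.0 g protein for $1.05 (total $1.45, still need 30.0 g).
Take 3 servings of eggs: +21.0 g protein for $1.05 (total $2.50, still need 9.0 g).
Take 0.4286 servings of canned tuna: +9.0 g protein for $0.75 (total $3.25, still need 0.0 g).
Filling from the cheapest source first is optimal under one linear minimum: $3.25.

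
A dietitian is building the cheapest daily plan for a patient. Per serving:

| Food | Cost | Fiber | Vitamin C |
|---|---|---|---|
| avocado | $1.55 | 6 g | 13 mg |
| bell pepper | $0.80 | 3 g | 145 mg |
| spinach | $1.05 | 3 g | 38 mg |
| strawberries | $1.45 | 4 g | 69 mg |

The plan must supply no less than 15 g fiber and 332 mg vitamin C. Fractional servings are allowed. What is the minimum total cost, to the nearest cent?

$3.93

Check every corner: each single food scaled to meet both minima, and each pair solved so both constraints bind.
avocado only: max(15/6, 332/13) = 25.54 servings → $39.58.
bell pepper only: max(15/3, 332/145) = 5 servings → $4.00.
spinach only: max(15/3, 332/38) = 8.737 servings → $9.17.
strawberries only: max(15/4, 332/69) = 4.812 servings → $6.98.
avocado + bell pepper with both tight: 1.419 servings and 2.162 servings → $3.93.
avocado + spinach: the both-tight solution has a negative serving — not a feasible corner.
avocado + strawberries with both targets exact would need a negative amount; discard.
bell pepper + spinach with both tight: 1.327 servings and 3.673 servings → $4.92.
bell pepper + strawberries with both tight: 0.7855 servings and 3.161 servings → $5.21.
spinach + strawberries: the both-tight solution has a negative serving — not a feasible corner.
The minimum over all feasible corners is $3.93.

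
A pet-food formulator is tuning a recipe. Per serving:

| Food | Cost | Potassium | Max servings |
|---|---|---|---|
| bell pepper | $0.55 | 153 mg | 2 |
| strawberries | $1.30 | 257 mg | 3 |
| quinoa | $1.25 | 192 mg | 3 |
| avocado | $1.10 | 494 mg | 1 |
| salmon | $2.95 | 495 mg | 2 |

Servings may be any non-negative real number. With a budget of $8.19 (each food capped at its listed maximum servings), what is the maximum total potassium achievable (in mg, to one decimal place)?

1921.7 mg

Potassium per dollar: avocado 449.1, bell pepper 278.2, strawberries 197.7, salmon 167.8, quinoa 153.6.
Take 1 serving of avocado: spends $1.10, +494.0 mg potassium (running total 494.0 mg).
Take 2 servings of bell pepper: spends $1.10, +306.0 mg potassium (running total 800.0 mg).
Take 3 servings of strawberries: spends $3.90, +771.0 mg potassium (running total 1571.0 mg).
Take 0.7085 servings of salmon: spends $2.09, +350.7 mg potassium (running total 1921.7 mg).
Greedy by best ratio exhausts the cost allowance optimally: 1921.7 mg.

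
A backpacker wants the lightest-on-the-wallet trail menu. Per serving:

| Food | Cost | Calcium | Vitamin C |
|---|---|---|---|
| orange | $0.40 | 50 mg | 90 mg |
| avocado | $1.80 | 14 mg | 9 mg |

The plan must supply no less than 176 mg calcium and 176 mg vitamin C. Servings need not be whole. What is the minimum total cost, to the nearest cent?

$1.41

Two binding constraints pin down two serving amounts, so the optimal mix uses at most two foods. The candidates are each food alone (scaled to the tighter of calcium/vitamin C) and each pair with both constraints tight.
orange only: max(176/50, 176/90) = 3.52 servings → $1.41.
avocado only: max(176/14, 176/9) = 19.56 servings → $35.20.
orange + avocado with both tight: 1.086 servings and 8.691 servings → $16.08.
Cheapest feasible corner: $1.41.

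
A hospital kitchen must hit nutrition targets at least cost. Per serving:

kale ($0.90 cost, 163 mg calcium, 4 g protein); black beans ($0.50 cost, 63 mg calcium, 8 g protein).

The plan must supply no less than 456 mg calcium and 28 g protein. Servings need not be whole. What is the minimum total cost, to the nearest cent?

Two binding constraints pin down two serving amounts, so the optimal mix uses at most two foods. The candidates are each food alone (scaled to the tighter of calcium/protein) and each pair with both constraints tight.
kale only: max(456/163, 28/4) = 7 servings → $6.30.
black beans only: max(456/63, 28/8) = 7.238 servings → $3.62.
kale + black beans with both tight: 1.791 servings and 2.605 servings → $2.91.
Cheapest feasible corner: $2.91.

$2.91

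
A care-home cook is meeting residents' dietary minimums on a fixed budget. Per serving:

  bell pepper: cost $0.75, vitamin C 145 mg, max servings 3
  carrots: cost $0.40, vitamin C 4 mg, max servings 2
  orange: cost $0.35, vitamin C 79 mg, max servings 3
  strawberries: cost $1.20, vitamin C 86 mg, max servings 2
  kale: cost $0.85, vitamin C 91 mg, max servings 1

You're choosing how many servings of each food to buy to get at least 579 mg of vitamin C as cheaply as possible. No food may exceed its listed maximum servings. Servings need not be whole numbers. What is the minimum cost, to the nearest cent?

$2.82

Cost per mg of vitamin C: orange $0.0044, bell pepper $0.0052, kale $0.0093, strawberries $0.0140, carrots $0.1000.
Take 3 servings of orange: +237.0 mg vitamin C for $1.05 (total $1.05, still need 342.0 mg).
Take 2.359 servings of bell pepper: +342.0 mg vitamin C for $1.77 (total $2.82, still need 0.0 mg).
Greedy by cheapest-per-mg is optimal for a single linear constraint, so the minimum cost is $2.82.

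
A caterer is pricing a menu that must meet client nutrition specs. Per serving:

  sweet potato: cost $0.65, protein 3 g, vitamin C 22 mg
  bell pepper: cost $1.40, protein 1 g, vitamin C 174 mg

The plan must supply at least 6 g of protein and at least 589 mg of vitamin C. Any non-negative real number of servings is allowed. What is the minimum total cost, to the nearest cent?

$5.17

Check every corner: each single food scaled to meet both minima, and each pair solved so both constraints bind.
sweet potato only: max(6/3, 589/22) = 26.77 servings → $17.40.
bell pepper only: max(6/1, 589/174) = 6 servings → $8.40.
sweet potato + bell pepper with both tight: 0.91 servings and 3.27 servings → $5.17.
Cheapest feasible corner: $5.17.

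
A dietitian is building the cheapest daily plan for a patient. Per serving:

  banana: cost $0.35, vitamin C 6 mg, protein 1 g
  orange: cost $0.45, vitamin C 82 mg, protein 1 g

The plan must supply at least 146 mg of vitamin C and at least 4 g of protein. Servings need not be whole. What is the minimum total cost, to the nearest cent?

With two linear requirements the optimum uses one or two foods; enumerate the corners.
banana only: max(146/6, 4/1) = 24.33 servings → $8.52.
orange only: max(146/82, 4/1) = 4 servings → $1.80.
banana + orange with both tight: 2.395 servings and 1.605 servings → $1.56.
So the least-cost plan costs $1.56.

$1.56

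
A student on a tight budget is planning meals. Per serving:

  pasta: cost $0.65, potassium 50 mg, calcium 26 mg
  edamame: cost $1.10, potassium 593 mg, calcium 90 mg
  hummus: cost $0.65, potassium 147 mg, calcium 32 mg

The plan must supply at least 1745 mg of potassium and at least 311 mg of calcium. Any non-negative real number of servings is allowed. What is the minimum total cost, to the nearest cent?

$3.80

This is a tiny linear program; its minimum lies at a vertex of the feasible set. List the vertices and price them.
pasta only: max(1745/50, 311/26) = 34.9 servings → $22.68.
edamame only: max(1745/593, 311/90) = 3.456 servings → $3.80.
hummus only: max(1745/147, 311/32) = 11.87 servings → $7.72.
pasta + edamame with both tight: 2.507 servings and 2.731 servings → $4.63.
pasta + hummus with both targets exact would need a negative amount; discard.
edamame + hummus with both tight: 1.762 servings and 4.764 servings → $5.03.
The minimum over all feasible corners is $3.80.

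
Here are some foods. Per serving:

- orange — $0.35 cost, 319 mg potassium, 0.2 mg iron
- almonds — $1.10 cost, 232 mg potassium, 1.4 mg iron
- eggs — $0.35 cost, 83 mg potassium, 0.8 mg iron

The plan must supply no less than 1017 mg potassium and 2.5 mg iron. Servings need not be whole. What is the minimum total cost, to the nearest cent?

$1.76

An LP optimum is at a vertex; with two nutrient constraints at most two foods are used. Check each candidate.
orange only: max(1017/319, 2.5/0.2) = 12.5 servings → $4.38.
almonds only: max(1017/232, 2.5/1.4) = 4.384 servings → $4.82.
eggs only: max(1017/83, 2.5/0.8) = 12.25 servings → $4.29.
orange + almonds with both tight: 2.108 servings and 1.485 servings → $2.37.
orange + eggs with both tight: 2.54 servings and 2.49 servings → $1.76.
almonds + eggs: the both-tight solution has a negative serving — not a feasible corner.
So the least-cost plan costs $1.76.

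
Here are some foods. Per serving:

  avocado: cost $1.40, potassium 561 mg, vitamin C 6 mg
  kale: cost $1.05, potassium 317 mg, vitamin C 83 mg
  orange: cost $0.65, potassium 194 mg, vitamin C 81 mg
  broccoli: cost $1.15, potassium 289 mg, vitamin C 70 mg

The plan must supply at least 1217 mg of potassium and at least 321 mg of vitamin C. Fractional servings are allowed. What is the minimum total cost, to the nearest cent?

$3.68

A basic optimal solution has at most two foods positive. Try each food alone and each pair with both targets met exactly.
avocado only: max(1217/561, 321/6) = 53.5 servings → $74.90.
kale only: max(1217/317, 321/83) = 3.867 servings → $4.06.
orange only: max(1217/194, 321/81) = 6.273 servings → $4.08.
broccoli only: max(1217/289, 321/70) = 4.586 servings → $5.27.
avocado + kale: intersection lies outside the first quadrant.
avocado + orange with both tight: 0.8199 servings and 3.902 servings → $3.68.
avocado + broccoli: the both-tight solution has a negative serving — not a feasible corner.
kale + orange with both tight: 3.791 servings and 0.07791 servings → $4.03.
kale + broccoli: intersection lies outside the first quadrant.
orange + broccoli with both tight: 0.7711 servings and 3.693 servings → $4.75.
So the least-cost plan costs $3.68.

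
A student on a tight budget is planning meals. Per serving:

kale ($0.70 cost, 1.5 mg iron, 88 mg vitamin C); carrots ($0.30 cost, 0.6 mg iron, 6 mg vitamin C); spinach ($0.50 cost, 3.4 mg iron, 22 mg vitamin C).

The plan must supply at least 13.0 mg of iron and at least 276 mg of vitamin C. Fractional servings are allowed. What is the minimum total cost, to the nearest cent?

kale only: max(13.0/1.5, 276/88) = 8.667 servings → $6.07.
carrots only: max(13.0/0.6, 276/6) = 46 servings → $13.80.
spinach only: max(13.0/3.4, 276/22) = 12.55 servings → $6.27.
kale + carrots with both tight: 2 servings and 16.67 servings → $6.40.
kale + spinach with both tight: 2.451 servings and 2.742 servings → $3.09.
carrots + spinach with both targets exact would need a negative amount; discard.
The minimum over all feasible corners is $3.09.

$3.09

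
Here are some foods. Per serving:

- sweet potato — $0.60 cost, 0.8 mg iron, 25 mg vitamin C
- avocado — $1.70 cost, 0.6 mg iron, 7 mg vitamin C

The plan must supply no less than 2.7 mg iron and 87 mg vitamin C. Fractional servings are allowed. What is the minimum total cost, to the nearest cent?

sweet potato only: max(2.7/0.8, 87/25) = 3.48 servings → $2.09.
avocado only: max(2.7/0.6, 87/7) = 12.43 servings → $21.13.
sweet potato + avocado: the both-tight solution has a negative serving — not a feasible corner.
Cheapest feasible corner: $2.09.

$2.09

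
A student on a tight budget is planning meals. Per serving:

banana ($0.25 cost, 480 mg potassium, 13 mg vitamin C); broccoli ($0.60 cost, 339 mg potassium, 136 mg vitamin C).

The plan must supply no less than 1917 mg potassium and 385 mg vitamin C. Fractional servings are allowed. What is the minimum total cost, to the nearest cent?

Compare the cost at each extreme point of the feasible region.
banana only: max(1917/480, 385/13) = 29.62 servings → $7.40.
broccoli only: max(1917/339, 385/136) = 5.655 servings → $3.39.
banana + broccoli with both tight: 2.139 servings and 2.626 servings → $2.11.
The minimum over all feasible corners is $2.11.

$2.11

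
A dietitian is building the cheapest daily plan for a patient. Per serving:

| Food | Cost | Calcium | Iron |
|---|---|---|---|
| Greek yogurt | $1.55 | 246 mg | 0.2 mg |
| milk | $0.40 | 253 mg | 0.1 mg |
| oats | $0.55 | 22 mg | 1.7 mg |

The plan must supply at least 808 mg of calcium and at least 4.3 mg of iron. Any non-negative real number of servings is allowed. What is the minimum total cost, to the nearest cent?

With two linear requirements the optimum uses one or two foods; enumerate the corners.
Greek yogurt only: max(808/246, 4.3/0.2) = 21.5 servings → $33.33.
milk only: max(808/253, 4.3/0.1) = 43 servings → $17.20.
oats only: max(808/22, 4.3/1.7) = 36.73 servings → $20.20.
Greek yogurt + milk: the both-tight solution has a negative serving — not a feasible corner.
Greek yogurt + oats with both tight: 3.091 servings and 2.166 servings → $5.98.
milk + oats with both tight: 2.989 servings and 2.354 servings → $2.49.
So the least-cost plan costs $2.49.

$2.49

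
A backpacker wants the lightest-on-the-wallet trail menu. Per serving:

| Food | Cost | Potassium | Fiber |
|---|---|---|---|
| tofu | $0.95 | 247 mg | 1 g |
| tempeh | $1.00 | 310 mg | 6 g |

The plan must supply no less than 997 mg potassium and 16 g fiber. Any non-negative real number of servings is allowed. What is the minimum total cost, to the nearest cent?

Two binding constraints pin down two serving amounts, so the optimal mix uses at most two foods. The candidates are each food alone (scaled to the tighter of potassium/fiber) and each pair with both constraints tight.
tofu only: max(997/247, 16/1) = 16 servings → $15.20.
tempeh only: max(997/310, 16/6) = 3.216 servings → $3.22.
tofu + tempeh with both tight: 0.872 servings and 2.521 servings → $3.35.
The minimum over all feasible corners is $3.22.

$3.22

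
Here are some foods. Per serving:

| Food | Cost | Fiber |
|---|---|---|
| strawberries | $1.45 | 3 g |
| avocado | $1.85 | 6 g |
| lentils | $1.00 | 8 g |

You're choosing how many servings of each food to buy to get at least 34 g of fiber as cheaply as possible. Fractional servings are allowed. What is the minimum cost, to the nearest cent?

$4.25

Cost per g of fiber: lentils $0.1250, avocado $0.3083, strawberries $0.4833.
With no serving limits, use only lentils: 34 g / 8 g = 4.25 servings × $1.00 = $4.25.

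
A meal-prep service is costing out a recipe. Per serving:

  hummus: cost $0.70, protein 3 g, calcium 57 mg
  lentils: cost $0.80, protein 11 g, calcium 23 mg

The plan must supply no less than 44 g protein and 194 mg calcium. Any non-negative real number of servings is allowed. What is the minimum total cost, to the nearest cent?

$4.17

An LP optimum is at a vertex; with two nutrient constraints at most two foods are used. Check each candidate.
hummus only: max(44/3, 194/57) = 14.67 servings → $10.27.
lentils only: max(44/11, 194/23) = 8.435 servings → $6.75.
hummus + lentils with both tight: 2.011 servings and 3.452 servings → $4.17.
Cheapest feasible corner: $4.17.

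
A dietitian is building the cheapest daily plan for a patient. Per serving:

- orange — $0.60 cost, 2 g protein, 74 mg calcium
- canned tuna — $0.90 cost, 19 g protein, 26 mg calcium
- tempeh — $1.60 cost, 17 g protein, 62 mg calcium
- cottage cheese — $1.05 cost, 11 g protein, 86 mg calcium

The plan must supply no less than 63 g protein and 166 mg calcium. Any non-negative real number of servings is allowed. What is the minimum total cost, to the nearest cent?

$3.55

A basic optimal solution has at most two foods positive. Try each food alone and each pair with both targets met exactly.
orange only: max(63/2, 166/74) = 31.5 servings → $18.90.
canned tuna only: max(63/19, 166/26) = 6.385 servings → $5.75.
tempeh only: max(63/17, 166/62) = 3.706 servings → $5.93.
cottage cheese only: max(63/11, 166/86) = 5.727 servings → $6.01.
orange + canned tuna with both tight: 1.12 servings and 3.198 servings → $3.55.
orange + tempeh: the both-tight solution has a negative serving — not a feasible corner.
orange + cottage cheese: the both-tight solution has a negative serving — not a feasible corner.
canned tuna + tempeh with both tight: 1.473 servings and 2.06 servings → $4.62.
canned tuna + cottage cheese with both tight: 2.665 servings and 1.125 servings → $3.58.
tempeh + cottage cheese: the both-tight solution has a negative serving — not a feasible corner.
Cheapest feasible corner: $3.55.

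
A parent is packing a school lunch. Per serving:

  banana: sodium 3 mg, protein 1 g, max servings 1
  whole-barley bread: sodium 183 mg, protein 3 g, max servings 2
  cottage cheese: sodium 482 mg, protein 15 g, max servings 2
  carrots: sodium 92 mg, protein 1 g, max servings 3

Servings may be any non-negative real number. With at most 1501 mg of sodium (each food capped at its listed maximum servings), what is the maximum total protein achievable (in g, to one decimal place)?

38.8 g

Protein per mg sodium: banana 0.3333, cottage cheese 0.03112, whole-barley bread 0.01639, carrots 0.01087.
Take 1 serving of banana: uses 3 mg sodium, +1.0 g protein (running total 1.0 g).
Take 2 servings of cottage cheese: uses 964 mg sodium, +30.0 g protein (running total 31.0 g).
Take 2 servings of whole-barley bread: uses 366 mg sodium, +6.0 g protein (running total 37.0 g).
Take 1.826 servings of carrots: uses 168 mg sodium, +1.8 g protein (running total 38.8 g).
Filling greedily by protein-per-mg sodium is optimal for one linear limit, giving 38.8 g.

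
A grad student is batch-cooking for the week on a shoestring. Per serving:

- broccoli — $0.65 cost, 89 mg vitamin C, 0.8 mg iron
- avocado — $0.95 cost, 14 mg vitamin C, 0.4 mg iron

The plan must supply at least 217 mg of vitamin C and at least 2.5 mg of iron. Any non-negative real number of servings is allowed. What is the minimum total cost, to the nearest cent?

The cheapest plan sits at a corner of the feasible region — with two constraints it uses at most two foods.
broccoli only: max(217/89, 2.5/0.8) = 3.125 servings → $2.03.
avocado only: max(217/14, 2.5/0.4) = 15.5 servings → $14.72.
broccoli + avocado with both tight: 2.123 servings and 2.004 servings → $3.28.
Cheapest feasible corner: $2.03.

$2.03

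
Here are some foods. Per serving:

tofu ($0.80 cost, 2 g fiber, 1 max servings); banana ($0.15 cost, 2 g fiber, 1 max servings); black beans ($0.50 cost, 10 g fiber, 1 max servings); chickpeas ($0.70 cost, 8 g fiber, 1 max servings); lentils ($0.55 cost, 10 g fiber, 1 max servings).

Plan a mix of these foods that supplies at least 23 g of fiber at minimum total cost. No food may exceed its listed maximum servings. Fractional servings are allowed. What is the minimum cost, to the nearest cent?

$1.29

Cost per g of fiber: black beans $0.0500, lentils $0.0550, banana $0.0750, chickpeas $0.0875, tofu $0.4000.
Take 1 serving of black beans: +10.0 g fiber for $0.50 (total $0.50, still need 13.0 g).
Take 1 serving of lentils: +10.0 g fiber for $0.55 (total $1.05, still need 3.0 g).
Take 1 serving of banana: +2.0 g fiber for $0.15 (total $1.20, still need 1.0 g).
Take 0.125 servings of chickpeas: +1.0 g fiber for $0.09 (total $1.29, still need 0.0 g).
Greedy by cheapest-per-g is optimal for a single linear constraint, so the minimum cost is $1.29.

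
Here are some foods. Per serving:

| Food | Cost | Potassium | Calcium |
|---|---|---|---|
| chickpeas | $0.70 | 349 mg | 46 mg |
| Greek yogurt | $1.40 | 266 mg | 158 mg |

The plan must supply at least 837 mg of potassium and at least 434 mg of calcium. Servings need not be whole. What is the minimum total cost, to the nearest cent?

$3.96

Compare the cost at each extreme point of the feasible region.
chickpeas only: max(837/349, 434/46) = 9.435 servings → $6.60.
Greek yogurt only: max(837/266, 434/158) = 3.147 servings → $4.41.
chickpeas + Greek yogurt with both tight: 0.3916 servings and 2.633 servings → $3.96.
So the least-cost plan costs $3.96.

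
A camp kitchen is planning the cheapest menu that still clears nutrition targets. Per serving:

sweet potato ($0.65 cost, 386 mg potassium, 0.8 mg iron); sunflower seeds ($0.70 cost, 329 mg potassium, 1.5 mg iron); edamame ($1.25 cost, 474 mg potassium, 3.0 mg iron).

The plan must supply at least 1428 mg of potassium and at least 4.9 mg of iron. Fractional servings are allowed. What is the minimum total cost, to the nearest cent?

A basic optimal solution has at most two foods positive. Try each food alone and each pair with both targets met exactly.
sweet potato only: max(1428/386, 4.9/0.8) = 6.125 servings → $3.98.
sunflower seeds only: max(1428/329, 4.9/1.5) = 4.34 servings → $3.04.
edamame only: max(1428/474, 4.9/3.0) = 3.013 servings → $3.77.
sweet potato + sunflower seeds with both tight: 1.678 servings and 2.372 servings → $2.75.
sweet potato + edamame with both tight: 2.518 servings and 0.9617 servings → $2.84.
sunflower seeds + edamame: the both-tight solution has a negative serving — not a feasible corner.
So the least-cost plan costs $2.75.

$2.75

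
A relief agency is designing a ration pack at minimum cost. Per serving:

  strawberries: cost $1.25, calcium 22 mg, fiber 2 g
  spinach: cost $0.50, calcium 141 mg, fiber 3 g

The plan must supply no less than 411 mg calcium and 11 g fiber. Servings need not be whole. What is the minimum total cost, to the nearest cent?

$1.83

A basic optimal solution has at most two foods positive. Try each food alone and each pair with both targets met exactly.
strawberries only: max(411/22, 11/2) = 18.68 servings → $23.35.
spinach only: max(411/141, 11/3) = 3.667 servings → $1.83.
strawberries + spinach with both tight: 1.472 servings and 2.685 servings → $3.18.
So the least-cost plan costs $1.83.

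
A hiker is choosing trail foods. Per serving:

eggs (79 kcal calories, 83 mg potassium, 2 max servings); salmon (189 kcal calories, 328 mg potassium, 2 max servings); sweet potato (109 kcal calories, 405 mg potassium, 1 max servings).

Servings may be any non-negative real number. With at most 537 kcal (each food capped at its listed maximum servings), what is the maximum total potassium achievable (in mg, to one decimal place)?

Potassium per kcal: sweet potato 3.716, salmon 1.735, eggs 1.051.
Take 1 serving of sweet potato: uses 109 kcal, +405.0 mg potassium (running total 405.0 mg).
Take 2 servings of salmon: uses 378 kcal, +656.0 mg potassium (running total 1061.0 mg).
Take 0.6329 servings of eggs: uses 50 kcal, +52.5 mg potassium (running total 1113.5 mg).
Filling greedily by potassium-per-kcal is optimal for one linear limit, giving 1113.5 mg.

1113.5 mg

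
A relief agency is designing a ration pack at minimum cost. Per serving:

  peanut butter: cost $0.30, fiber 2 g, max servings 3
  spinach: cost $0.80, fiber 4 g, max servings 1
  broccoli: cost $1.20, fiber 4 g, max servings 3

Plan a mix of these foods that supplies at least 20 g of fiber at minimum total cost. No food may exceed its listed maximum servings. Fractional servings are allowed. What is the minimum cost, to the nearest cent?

Cost per g of fiber: peanut butter $0.1500, spinach $0.2000, broccoli $0.3000.
Take 3 servings of peanut butter: +6.0 g fiber for $0.90 (total $0.90, still need 14.0 g).
Take 1 serving of spinach: +4.0 g fiber for $0.80 (total $1.70, still need 10.0 g).
Take 2.5 servings of broccoli: +10.0 g fiber for $3.00 (total $4.70, still need 0.0 g).
Filling from the cheapest source first is optimal under one linear minimum: $4.70.

$4.70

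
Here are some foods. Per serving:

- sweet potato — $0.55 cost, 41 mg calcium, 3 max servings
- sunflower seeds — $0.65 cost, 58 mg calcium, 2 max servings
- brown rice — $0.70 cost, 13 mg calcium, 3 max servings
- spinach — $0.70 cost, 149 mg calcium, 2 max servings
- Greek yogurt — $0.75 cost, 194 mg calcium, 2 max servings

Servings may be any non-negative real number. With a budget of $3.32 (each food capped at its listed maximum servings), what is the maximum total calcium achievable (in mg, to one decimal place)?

Calcium per dollar: Greek yogurt 258.7, spinach 212.9, sunflower seeds 89.23, sweet potato 74.55, brown rice 18.57.
Take 2 servings of Greek yogurt: spends $1.50, +388.0 mg calcium (running total 388.0 mg).
Take 2 servings of spinach: spends $1.40, +298.0 mg calcium (running total 686.0 mg).
Take 0.6462 servings of sunflower seeds: spends $0.42, +37.5 mg calcium (running total 723.5 mg).
Filling greedily by calcium-per-dollar is optimal for one linear limit, giving 723.5 mg.

723.5 mg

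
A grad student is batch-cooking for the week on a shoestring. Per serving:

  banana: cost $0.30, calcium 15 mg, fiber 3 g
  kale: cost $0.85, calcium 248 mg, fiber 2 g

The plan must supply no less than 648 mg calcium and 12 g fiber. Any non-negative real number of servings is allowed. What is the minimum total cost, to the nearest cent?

banana only: max(648/15, 12/3) = 43.2 servings → $12.96.
kale only: max(648/248, 12/2) = 6 servings → $5.10.
banana + kale with both tight: 2.353 servings and 2.471 servings → $2.81.
So the least-cost plan costs $2.81.

$2.81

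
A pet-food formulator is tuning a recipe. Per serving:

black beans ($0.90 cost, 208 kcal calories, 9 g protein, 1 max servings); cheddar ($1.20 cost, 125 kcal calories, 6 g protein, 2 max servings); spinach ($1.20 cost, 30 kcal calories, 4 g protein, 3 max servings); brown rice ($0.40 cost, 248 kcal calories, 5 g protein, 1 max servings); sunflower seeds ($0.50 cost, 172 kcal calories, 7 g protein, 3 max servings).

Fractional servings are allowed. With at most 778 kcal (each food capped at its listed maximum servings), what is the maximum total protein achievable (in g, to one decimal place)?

42.4 g

Protein per kcal: spinach 0.1333, cheddar 0.048, black beans 0.04327, sunflower seeds 0.0407, brown rice 0.02016.
Take 3 servings of spinach: uses 90 kcal, +12.0 g protein (running total 12.0 g).
Take 2 servings of cheddar: uses 250 kcal, +12.0 g protein (running total 24.0 g).
Take 1 serving of black beans: uses 208 kcal, +9.0 g protein (running total 33.0 g).
Take 1.337 servings of sunflower seeds: uses 230 kcal, +9.4 g protein (running total 42.4 g).
Greedy by best ratio exhausts the calories allowance optimally: 42.4 g.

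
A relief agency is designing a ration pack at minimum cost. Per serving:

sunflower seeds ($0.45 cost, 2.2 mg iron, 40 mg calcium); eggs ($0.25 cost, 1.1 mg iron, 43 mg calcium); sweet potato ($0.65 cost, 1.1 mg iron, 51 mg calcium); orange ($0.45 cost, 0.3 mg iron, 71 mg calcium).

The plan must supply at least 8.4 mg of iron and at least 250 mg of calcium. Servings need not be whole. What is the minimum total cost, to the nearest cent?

A basic optimal solution has at most two foods positive. Try each food alone and each pair with both targets met exactly.
sunflower seeds only: max(8.4/2.2, 250/40) = 6.25 servings → $2.81.
eggs only: max(8.4/1.1, 250/43) = 7.636 servings → $1.91.
sweet potato only: max(8.4/1.1, 250/51) = 7.636 servings → $4.96.
orange only: max(8.4/0.3, 250/71) = 28 servings → $12.60.
sunflower seeds + eggs with both tight: 1.704 servings and 4.229 servings → $1.82.
sunflower seeds + sweet potato with both tight: 2.249 servings and 3.138 servings → $3.05.
sunflower seeds + orange with both tight: 3.616 servings and 1.484 servings → $2.29.
eggs + sweet potato: the both-tight solution has a negative serving — not a feasible corner.
eggs + orange: the both-tight solution has a negative serving — not a feasible corner.
sweet potato + orange: the both-tight solution has a negative serving — not a feasible corner.
Cheapest feasible corner: $1.82.

$1.82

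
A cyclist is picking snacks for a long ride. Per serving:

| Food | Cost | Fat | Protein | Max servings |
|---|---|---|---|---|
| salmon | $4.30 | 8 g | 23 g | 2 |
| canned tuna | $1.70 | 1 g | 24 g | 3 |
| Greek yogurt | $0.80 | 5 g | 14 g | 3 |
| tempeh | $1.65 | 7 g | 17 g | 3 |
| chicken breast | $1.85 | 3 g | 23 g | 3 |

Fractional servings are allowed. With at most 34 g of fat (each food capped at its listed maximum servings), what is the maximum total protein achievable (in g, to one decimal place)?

203.8 g

Protein per g fat: canned tuna 24, chicken breast 7.667, salmon 2.875, Greek yogurt 2.8, tempeh 2.429.
Take 3 servings of canned tuna: uses 3 g fat, +72.0 g protein (running total 72.0 g).
Take 3 servings of chicken breast: uses 9 g fat, +69.0 g protein (running total 141.0 g).
Take 2 servings of salmon: uses 16 g fat, +46.0 g protein (running total 187.0 g).
Take 1.2 servings of Greek yogurt: uses 6 g fat, +16.8 g protein (running total 203.8 g).
Filling greedily by protein-per-g fat is optimal for one linear limit, giving 203.8 g.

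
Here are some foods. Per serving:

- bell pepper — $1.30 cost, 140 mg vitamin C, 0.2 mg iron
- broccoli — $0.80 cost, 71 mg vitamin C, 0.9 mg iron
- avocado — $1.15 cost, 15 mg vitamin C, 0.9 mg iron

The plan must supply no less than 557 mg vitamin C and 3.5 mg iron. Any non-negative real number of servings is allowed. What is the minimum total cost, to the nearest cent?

$5.65

A basic optimal solution has at most two foods positive. Try each food alone and each pair with both targets met exactly.
bell pepper only: max(557/140, 3.5/0.2) = 17.5 servings → $22.75.
broccoli only: max(557/71, 3.5/0.9) = 7.845 servings → $6.28.
avocado only: max(557/15, 3.5/0.9) = 37.13 servings → $42.70.
bell pepper + broccoli with both tight: 2.261 servings and 3.386 servings → $5.65.
bell pepper + avocado with both tight: 3.649 servings and 3.078 servings → $8.28.
broccoli + avocado with both targets exact would need a negative amount; discard.
The minimum over all feasible corners is $5.65.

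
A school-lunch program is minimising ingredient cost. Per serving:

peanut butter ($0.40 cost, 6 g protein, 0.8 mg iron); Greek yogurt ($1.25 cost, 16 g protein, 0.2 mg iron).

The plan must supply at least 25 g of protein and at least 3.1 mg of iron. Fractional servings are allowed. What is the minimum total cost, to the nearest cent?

peanut butter only: max(25/6, 3.1/0.8) = 4.167 servings → $1.67.
Greek yogurt only: max(25/16, 3.1/0.2) = 15.5 servings → $19.38.
peanut butter + Greek yogurt with both tight: 3.845 servings and 0.1207 servings → $1.69.
So the least-cost plan costs $1.67.

$1.67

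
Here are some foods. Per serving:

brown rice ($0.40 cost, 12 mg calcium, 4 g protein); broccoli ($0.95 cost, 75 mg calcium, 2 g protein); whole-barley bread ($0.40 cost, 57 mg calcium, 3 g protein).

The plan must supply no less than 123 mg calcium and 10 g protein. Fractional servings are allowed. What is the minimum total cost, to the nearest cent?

$1.19

Two binding constraints pin down two serving amounts, so the optimal mix uses at most two foods. The candidates are each food alone (scaled to the tighter of calcium/protein) and each pair with both constraints tight.
brown rice only: max(123/12, 10/4) = 10.25 servings → $4.10.
broccoli only: max(123/75, 10/2) = 5 servings → $4.75.
whole-barley bread only: max(123/57, 10/3) = 3.333 servings → $1.33.
brown rice + broccoli with both tight: 1.826 servings and 1.348 servings → $2.01.
brown rice + whole-barley bread with both tight: 1.047 servings and 1.938 servings → $1.19.
broccoli + whole-barley bread with both targets exact would need a negative amount; discard.
The minimum over all feasible corners is $1.19.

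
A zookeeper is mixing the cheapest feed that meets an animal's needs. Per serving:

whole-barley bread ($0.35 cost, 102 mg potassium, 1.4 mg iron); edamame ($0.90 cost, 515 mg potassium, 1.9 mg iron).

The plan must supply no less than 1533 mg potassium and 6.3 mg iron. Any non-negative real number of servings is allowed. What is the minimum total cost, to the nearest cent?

whole-barley bread only: max(1533/102, 6.3/1.4) = 15.03 servings → $5.26.
edamame only: max(1533/515, 6.3/1.9) = 3.316 servings → $2.98.
whole-barley bread + edamame with both tight: 0.6294 servings and 2.852 servings → $2.79.
So the least-cost plan costs $2.79.

$2.79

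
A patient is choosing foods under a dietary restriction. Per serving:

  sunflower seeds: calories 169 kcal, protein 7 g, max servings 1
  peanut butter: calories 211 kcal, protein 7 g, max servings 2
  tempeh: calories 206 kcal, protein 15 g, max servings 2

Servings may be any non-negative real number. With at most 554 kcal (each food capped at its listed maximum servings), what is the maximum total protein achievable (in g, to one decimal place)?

35.9 g

Protein per kcal: tempeh 0.07282, sunflower seeds 0.04142, peanut butter 0.03318.
Take 2 servings of tempeh: uses 412 kcal, +30.0 g protein (running total 30.0 g).
Take 0.8402 servings of sunflower seeds: uses 142 kcal, +5.9 g protein (running total 35.9 g).
Filling greedily by protein-per-kcal is optimal for one linear limit, giving 35.9 g.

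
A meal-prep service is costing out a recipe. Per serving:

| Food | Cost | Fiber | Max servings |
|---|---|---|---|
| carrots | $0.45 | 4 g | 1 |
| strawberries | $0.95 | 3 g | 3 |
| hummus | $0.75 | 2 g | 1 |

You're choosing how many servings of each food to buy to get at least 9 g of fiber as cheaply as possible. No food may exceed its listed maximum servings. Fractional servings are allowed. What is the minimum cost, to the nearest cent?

Cost per g of fiber: carrots $0.1125, strawberries $0.3167, hummus $0.3750.
Take 1 serving of carrots: +4.0 g fiber for $0.45 (total $0.45, still need 5.0 g).
Take 1.667 servings of strawberries: +5.0 g fiber for $1.58 (total $2.03, still need 0.0 g).
Filling from the cheapest source first is optimal under one linear minimum: $2.03.

$2.03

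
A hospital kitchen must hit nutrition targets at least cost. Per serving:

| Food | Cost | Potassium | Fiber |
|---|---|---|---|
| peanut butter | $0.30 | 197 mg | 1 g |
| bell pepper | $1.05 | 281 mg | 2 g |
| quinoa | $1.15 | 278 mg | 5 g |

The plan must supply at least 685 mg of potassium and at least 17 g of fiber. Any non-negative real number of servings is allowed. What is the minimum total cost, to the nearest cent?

$3.91

This is a tiny linear program; its minimum lies at a vertex of the feasible set. List the vertices and price them.
peanut butter only: max(685/197, 17/1) = 17 servings → $5.10.
bell pepper only: max(685/281, 17/2) = 8.5 servings → $8.93.
quinoa only: max(685/278, 17/5) = 3.4 servings → $3.91.
peanut butter + bell pepper with both targets exact would need a negative amount; discard.
peanut butter + quinoa: the both-tight solution has a negative serving — not a feasible corner.
bell pepper + quinoa: intersection lies outside the first quadrant.
Cheapest feasible corner: $3.91.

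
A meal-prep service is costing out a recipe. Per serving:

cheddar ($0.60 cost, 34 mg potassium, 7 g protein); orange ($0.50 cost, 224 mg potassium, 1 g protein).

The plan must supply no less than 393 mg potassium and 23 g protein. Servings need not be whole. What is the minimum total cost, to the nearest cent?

Two binding constraints pin down two serving amounts, so the optimal mix uses at most two foods. The candidates are each food alone (scaled to the tighter of potassium/protein) and each pair with both constraints tight.
cheddar only: max(393/34, 23/7) = 11.56 servings → $6.94.
orange only: max(393/224, 23/1) = 23 servings → $11.50.
cheddar + orange with both tight: 3.102 servings and 1.284 servings → $2.50.
Cheapest feasible corner: $2.50.

$2.50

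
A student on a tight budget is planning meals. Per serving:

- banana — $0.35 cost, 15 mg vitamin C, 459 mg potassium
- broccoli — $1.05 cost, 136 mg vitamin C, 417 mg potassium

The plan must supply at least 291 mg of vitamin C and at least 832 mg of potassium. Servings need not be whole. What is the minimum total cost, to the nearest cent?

Minimising a linear cost over {vitamin C ≥ 291, potassium ≥ 832, servings ≥ 0} — the optimum is at a vertex, using one or two foods.
banana only: max(291/15, 832/459) = 19.4 servings → $6.79.
broccoli only: max(291/136, 832/417) = 2.14 servings → $2.25.
banana + broccoli with both targets exact would need a negative amount; discard.
The minimum over all feasible corners is $2.25.

$2.25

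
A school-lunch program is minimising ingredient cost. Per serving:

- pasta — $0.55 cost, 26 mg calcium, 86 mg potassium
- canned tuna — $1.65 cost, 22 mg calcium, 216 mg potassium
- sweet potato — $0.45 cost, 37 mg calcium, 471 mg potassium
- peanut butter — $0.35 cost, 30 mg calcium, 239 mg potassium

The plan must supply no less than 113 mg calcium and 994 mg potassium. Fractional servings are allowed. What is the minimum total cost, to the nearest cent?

pasta only: max(113/26, 994/86) = 11.56 servings → $6.36.
canned tuna only: max(113/22, 994/216) = 5.136 servings → $8.47.
sweet potato only: max(113/37, 994/471) = 3.054 servings → $1.37.
peanut butter only: max(113/30, 994/239) = 4.159 servings → $1.46.
pasta + canned tuna with both tight: 0.6821 servings and 4.33 servings → $7.52.
pasta + sweet potato with both tight: 1.814 servings and 1.779 servings → $1.80.
pasta + peanut butter: the both-tight solution has a negative serving — not a feasible corner.
canned tuna + sweet potato: the both-tight solution has a negative serving — not a feasible corner.
canned tuna + peanut butter with both tight: 2.302 servings and 2.079 servings → $4.53.
sweet potato + peanut butter with both tight: 0.5321 servings and 3.11 servings → $1.33.
Cheapest feasible corner: $1.33.

$1.33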